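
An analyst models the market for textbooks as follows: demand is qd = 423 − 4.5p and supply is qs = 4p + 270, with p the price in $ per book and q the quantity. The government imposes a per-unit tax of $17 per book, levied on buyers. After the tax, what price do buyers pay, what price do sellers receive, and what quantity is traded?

Buyers pay $26; sellers receive $9; quantity = 306.

Before the tax: set 423 − 4.5p = 4p + 270 → p* = $18, q* = 342.
With the tax collected from buyers, demand (in seller-price terms) shifts: qd = 423 − 4.5(p + 17).
Solving gives q = 306 with buyers paying $26 and sellers receiving $9 (the $17 wedge).
The less price-elastic side of the market bears the larger share of a per-unit tax.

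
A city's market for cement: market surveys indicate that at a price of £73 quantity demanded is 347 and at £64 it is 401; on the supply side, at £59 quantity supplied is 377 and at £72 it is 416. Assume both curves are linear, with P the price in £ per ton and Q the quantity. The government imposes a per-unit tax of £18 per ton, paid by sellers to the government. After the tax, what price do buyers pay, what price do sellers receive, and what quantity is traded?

Demand slope: (401 − 347)/(64 − 73) = -6, so Qd = 785 − 6P.
Supply slope: (416 − 377)/(72 − 59) = 3, so Qs = 3P + 200.
Before the tax: set 785 − 6P = 3P + 200 → P* = £65, Q* = 395.
With the tax collected from sellers, supply shifts: Qs = 3(P − 18) + 200.
Solving gives Q = 359 with buyers paying £71 and sellers receiving £53 (the £18 wedge).

Buyers pay £71; sellers receive £53; quantity = 359.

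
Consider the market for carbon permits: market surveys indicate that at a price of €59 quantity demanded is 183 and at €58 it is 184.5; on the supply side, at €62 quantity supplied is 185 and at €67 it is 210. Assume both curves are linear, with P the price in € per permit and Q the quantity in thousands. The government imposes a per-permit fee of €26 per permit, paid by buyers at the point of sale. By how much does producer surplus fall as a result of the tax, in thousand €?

Producer surplus falls by €990 thousand.

Demand slope: (184.5 − 183)/(58 − 59) = -1.5, so Qd = 271.5 − 1.5P.
Supply slope: (210 − 185)/(67 − 62) = 5, so Qs = 5P − 125.
Before the tax: set 271.5 − 1.5P = 5P − 125 → P* = €61, Q* = 180.
With the tax collected from buyers, demand (in seller-price terms) shifts: Qd = 271.5 − 1.5(P + 26).
New equilibrium: buyers pay €81, suppliers receive €55, Q = 150. (Wedge: Pb − Ps = 26.)
ΔPS is the trapezoid between Q = 150 and Q = 180 of height €6: ½ · (180 + 150) · 6 = €990.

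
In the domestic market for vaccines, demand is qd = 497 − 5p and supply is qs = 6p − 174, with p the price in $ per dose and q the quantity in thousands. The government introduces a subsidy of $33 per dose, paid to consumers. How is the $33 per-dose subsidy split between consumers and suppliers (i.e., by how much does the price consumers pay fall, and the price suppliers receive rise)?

Consumers gain $18 per dose; suppliers gain $15 per dose.

Before the subsidy: set 497 − 5p = 6p − 174 → p* = $61, q* = 192.
With a per-unit subsidy paid to consumers, each effectively pays p − 33, so demand becomes qd = 497 − 5(p − 33).
New equilibrium: consumers pay $43, suppliers receive $76, q = 282. (Wedge: pb − ps = −33.)
Gain to consumers: $18; to suppliers: $15. (They sum to $33.)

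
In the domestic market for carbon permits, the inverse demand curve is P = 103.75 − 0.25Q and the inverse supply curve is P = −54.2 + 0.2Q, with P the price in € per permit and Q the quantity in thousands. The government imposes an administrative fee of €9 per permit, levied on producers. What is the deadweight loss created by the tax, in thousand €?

Deadweight loss = €90 thousand.

Rewrite in direct form: Qd = 415 − 4P and Qs = 5P + 271.
Before the tax: set 415 − 4P = 5P + 271 → P* = €16, Q* = 351.
With the tax collected from producers, supply shifts: Qs = 5(P − 9) + 271.
Solving gives Q = 331 with consumers paying €21 and producers receiving €12 (the €9 wedge).
Quantity falls by |ΔQ| = |351 − 331| = 20.
DWL = ½ · t · |ΔQ| = ½ · 9 · 20 = €90.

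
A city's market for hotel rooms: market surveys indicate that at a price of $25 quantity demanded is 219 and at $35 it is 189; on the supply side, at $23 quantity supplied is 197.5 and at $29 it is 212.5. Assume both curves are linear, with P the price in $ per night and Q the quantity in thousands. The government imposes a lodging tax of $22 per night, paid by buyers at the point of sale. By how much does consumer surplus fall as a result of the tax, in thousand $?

Demand slope: (189 − 219)/(35 − 25) = -3, so Qd = 294 − 3P.
Supply slope: (212.5 − 197.5)/(29 − 23) = 2.5, so Qs = 2.5P + 140.
Without the tax, 294 − 3P = 2.5P + 140 gives 5.5P = 154, so P* = $28 and Q* = 210.
With the tax collected from buyers, demand (in seller-price terms) shifts: Qd = 294 − 3(P + 22).
Solving gives Q = 180 with buyers paying $38 and suppliers receiving $16 (the $22 wedge).
ΔCS is the trapezoid between Q = 180 and Q = 210 of height $10: ½ · (210 + 180) · 10 = $1950.

Consumer surplus falls by $1950 thousand.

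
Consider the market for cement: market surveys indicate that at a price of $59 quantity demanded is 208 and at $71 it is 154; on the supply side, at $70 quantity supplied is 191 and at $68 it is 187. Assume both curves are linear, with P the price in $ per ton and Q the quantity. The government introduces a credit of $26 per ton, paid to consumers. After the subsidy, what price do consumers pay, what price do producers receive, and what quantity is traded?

Consumers pay $57; producers receive $83; quantity = 217.

Demand slope: (154 − 208)/(71 − 59) = -4.5, so Qd = 473.5 − 4.5P.
Supply slope: (187 − 191)/(68 − 70) = 2, so Qs = 2P + 51.
Before the subsidy: set 473.5 − 4.5P = 2P + 51 → P* = $65, Q* = 181.
With a per-unit subsidy paid to consumers, each effectively pays P − 26, so demand becomes Qd = 473.5 − 4.5(P − 26).
New equilibrium: consumers pay $57, producers receive $83, Q = 217. (Wedge: Pb − Ps = −26.)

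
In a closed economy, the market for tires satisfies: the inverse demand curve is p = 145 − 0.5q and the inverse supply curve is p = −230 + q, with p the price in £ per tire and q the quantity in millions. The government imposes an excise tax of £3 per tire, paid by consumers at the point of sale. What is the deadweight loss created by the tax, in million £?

Deadweight loss = £3 million.

Rewrite in direct form: qd = 290 − 2p and qs = p + 230.
Without the tax, 290 − 2p = p + 230 gives 3p = 60, so p* = £20 and q* = 250.
With the tax collected from consumers, demand (in seller-price terms) shifts: qd = 290 − 2(p + 3).
New equilibrium: consumers pay £21, sellers receive £18, q = 248. (Wedge: pb − ps = 3.)
Quantity falls by |ΔQ| = |250 − 248| = 2.
DWL = ½ · t · |ΔQ| = ½ · 3 · 2 = £3.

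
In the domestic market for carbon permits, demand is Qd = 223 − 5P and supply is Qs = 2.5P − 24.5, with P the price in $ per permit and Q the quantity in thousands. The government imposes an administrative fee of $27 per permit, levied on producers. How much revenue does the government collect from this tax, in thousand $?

Tax revenue = $351 thousand.

Before the tax: set 223 − 5P = 2.5P − 24.5 → P* = $33, Q* = 58.
With the tax collected from producers, supply shifts: Qs = 2.5(P − 27) − 24.5.
New equilibrium: consumers pay $42, producers receive $15, Q = 13. (Wedge: Pb − Ps = 27.)
Revenue = t · Q = 27 · 13 = $351.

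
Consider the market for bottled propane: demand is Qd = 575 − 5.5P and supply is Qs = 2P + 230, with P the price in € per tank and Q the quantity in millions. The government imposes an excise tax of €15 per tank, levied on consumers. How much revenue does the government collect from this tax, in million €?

Before the tax: set 575 − 5.5P = 2P + 230 → P* = €46, Q* = 322.
With the tax collected from consumers, demand (in seller-price terms) shifts: Qd = 575 − 5.5(P + 15).
Solving gives Q = 300 with consumers paying €50 and suppliers receiving €35 (the €15 wedge).
Revenue = t · Q = 15 · 300 = €4500.

Tax revenue = €4500 million.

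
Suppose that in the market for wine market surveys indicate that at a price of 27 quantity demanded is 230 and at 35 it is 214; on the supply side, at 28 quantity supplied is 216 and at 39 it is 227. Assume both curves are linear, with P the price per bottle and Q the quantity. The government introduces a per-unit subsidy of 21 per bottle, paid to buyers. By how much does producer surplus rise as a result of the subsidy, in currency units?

Producer surplus rises by 3178.

Demand slope: (214 − 230)/(35 − 27) = -2, so Qd = 284 − 2P.
Supply slope: (227 − 216)/(39 − 28) = 1, so Qs = P + 188.
Without the subsidy, 284 − 2P = P + 188 gives 3P = 96, so P* = 32 and Q* = 220.
With a per-unit subsidy paid to buyers, each effectively pays P − 21, so demand becomes Qd = 284 − 2(P − 21).
Solving gives Q = 234 with buyers paying 25 and suppliers receiving 46 (the 21 wedge).
ΔPS is the trapezoid between Q = 234 and Q = 220 of height 14: ½ · (220 + 234) · 14 = 3178.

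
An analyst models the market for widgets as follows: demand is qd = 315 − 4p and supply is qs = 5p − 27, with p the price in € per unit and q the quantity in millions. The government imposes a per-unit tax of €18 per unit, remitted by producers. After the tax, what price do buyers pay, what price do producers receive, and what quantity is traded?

Before the tax: set 315 − 4p = 5p − 27 → p* = €38, q* = 163.
With the tax collected from producers, supply shifts: qs = 5(p − 18) − 27.
New equilibrium: buyers pay €48, producers receive €30, q = 123. (Wedge: pb − ps = 18.)

Buyers pay €48; producers receive €30; quantity = 123.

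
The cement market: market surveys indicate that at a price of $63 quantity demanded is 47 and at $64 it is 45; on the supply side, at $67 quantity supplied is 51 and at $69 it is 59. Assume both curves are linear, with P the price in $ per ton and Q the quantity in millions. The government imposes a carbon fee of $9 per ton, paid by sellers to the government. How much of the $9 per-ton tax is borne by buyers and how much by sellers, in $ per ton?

Buyers bear $6 per ton; sellers bear $3 per ton.

Demand slope: (45 − 47)/(64 − 63) = -2, so Qd = 173 − 2P.
Supply slope: (59 − 51)/(69 − 67) = 4, so Qs = 4P − 217.
Without the tax, 173 − 2P = 4P − 217 gives 6P = 390, so P* = $65 and Q* = 43.
With the tax collected from sellers, supply shifts: Qs = 4(P − 9) − 217.
Solving gives Q = 31 with buyers paying $71 and sellers receiving $62 (the $9 wedge).
Burden on buyers: $6; on sellers: $3. (They sum to $9.)
The less price-elastic side of the market bears the larger share of a per-unit tax.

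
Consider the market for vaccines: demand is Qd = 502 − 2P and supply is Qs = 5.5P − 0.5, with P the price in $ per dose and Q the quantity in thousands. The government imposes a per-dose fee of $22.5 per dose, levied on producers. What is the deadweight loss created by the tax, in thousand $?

Without the tax, 502 − 2P = 5.5P − 0.5 gives 7.5P = 502.5, so P* = $67 and Q* = 368.
With the tax collected from producers, supply shifts: Qs = 5.5(P − 22.5) − 0.5.
New equilibrium: consumers pay $83.5, producers receive $61, Q = 335. (Wedge: Pb − Ps = 22.5.)
Quantity falls by |ΔQ| = |368 − 335| = 33.
DWL = ½ · t · |ΔQ| = ½ · 22.5 · 33 = $371.25.

Deadweight loss = $371.25 thousand.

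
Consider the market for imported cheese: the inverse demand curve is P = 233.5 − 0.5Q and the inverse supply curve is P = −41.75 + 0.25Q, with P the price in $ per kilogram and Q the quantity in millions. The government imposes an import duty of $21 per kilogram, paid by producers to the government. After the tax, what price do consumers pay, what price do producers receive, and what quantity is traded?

Inverting to Q(P) form: Qd = 467 − 2P; Qs = 4P + 167.
Before the tax: set 467 − 2P = 4P + 167 → P* = $50, Q* = 367.
With the tax collected from producers, supply shifts: Qs = 4(P − 21) + 167.
New equilibrium: consumers pay $64, producers receive $43, Q = 339. (Wedge: Pb − Ps = 21.)
The less price-elastic side of the market bears the larger share of a per-unit tax.

Consumers pay $64; producers receive $43; quantity = 339.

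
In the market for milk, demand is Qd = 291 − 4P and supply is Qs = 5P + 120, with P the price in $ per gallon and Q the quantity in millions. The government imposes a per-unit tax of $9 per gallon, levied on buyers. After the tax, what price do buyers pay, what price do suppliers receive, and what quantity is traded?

Before the tax: set 291 − 4P = 5P + 120 → P* = $19, Q* = 215.
With the tax collected from buyers, demand (in seller-price terms) shifts: Qd = 291 − 4(P + 9).
Solving gives Q = 195 with buyers paying $24 and suppliers receiving $15 (the $9 wedge).

Buyers pay $24; suppliers receive $15; quantity = 195.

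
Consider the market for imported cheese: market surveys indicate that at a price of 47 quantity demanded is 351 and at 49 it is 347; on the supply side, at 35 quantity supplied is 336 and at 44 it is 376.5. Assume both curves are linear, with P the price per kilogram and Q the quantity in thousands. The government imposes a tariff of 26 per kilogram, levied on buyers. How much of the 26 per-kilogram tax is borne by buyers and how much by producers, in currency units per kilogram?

Demand slope: (347 − 351)/(49 − 47) = -2, so Qd = 445 − 2P.
Supply slope: (376.5 − 336)/(44 − 35) = 4.5, so Qs = 4.5P + 178.5.
Before the tax: set 445 − 2P = 4.5P + 178.5 → P* = 41, Q* = 363.
With the tax collected from buyers, demand (in seller-price terms) shifts: Qd = 445 − 2(P + 26).
Solving gives Q = 327 with buyers paying 59 and producers receiving 33 (the 26 wedge).
Burden on buyers: 18; on producers: 8. (They sum to 26.)

Buyers bear 18 per kilogram; producers bear 8 per kilogram.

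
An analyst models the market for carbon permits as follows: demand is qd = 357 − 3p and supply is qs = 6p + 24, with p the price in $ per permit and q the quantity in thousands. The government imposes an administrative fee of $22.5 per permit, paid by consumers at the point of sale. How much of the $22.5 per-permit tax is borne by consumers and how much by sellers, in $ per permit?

Consumers bear $15 per permit; sellers bear $7.5 per permit.

Before the tax: set 357 − 3p = 6p + 24 → p* = $37, q* = 246.
With the tax collected from consumers, demand (in seller-price terms) shifts: qd = 357 − 3(p + 22.5).
Solving gives q = 201 with consumers paying $52 and sellers receiving $29.5 (the $22.5 wedge).
Burden on consumers: $15; on sellers: $7.5. (They sum to $22.5.)
The less price-elastic side of the market bears the larger share of a per-unit tax.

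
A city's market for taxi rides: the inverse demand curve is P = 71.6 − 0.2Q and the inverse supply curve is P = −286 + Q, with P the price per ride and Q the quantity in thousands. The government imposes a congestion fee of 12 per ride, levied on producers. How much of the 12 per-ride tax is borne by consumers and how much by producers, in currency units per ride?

Consumers bear 2 per ride; producers bear 10 per ride.

Rewrite in direct form: Qd = 358 − 5P and Qs = P + 286.
Before the tax: set 358 − 5P = P + 286 → P* = 12, Q* = 298.
With the tax collected from producers, supply shifts: Qs = (P − 12) + 286.
New equilibrium: consumers pay 14, producers receive 2, Q = 288. (Wedge: Pb − Ps = 12.)
Burden on consumers: 2; on producers: 10. (They sum to 12.)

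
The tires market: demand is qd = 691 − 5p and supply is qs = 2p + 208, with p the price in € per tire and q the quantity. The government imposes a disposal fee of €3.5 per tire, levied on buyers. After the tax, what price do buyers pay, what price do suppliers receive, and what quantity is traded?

Without the tax, 691 − 5p = 2p + 208 gives 7p = 483, so p* = €69 and q* = 346.
With the tax collected from buyers, demand (in seller-price terms) shifts: qd = 691 − 5(p + 3.5).
Solving gives q = 341 with buyers paying €70 and suppliers receiving €66.5 (the €3.5 wedge).

Buyers pay €70; suppliers receive €66.5; quantity = 341.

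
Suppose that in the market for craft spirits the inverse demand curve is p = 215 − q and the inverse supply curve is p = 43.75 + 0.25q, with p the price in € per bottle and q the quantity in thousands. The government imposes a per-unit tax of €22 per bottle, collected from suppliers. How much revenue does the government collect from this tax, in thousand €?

Rewrite in direct form: qd = 215 − p and qs = 4p − 175.
Without the tax, 215 − p = 4p − 175 gives 5p = 390, so p* = €78 and q* = 137.
With the tax collected from suppliers, supply shifts: qs = 4(p − 22) − 175.
New equilibrium: buyers pay €95.6, suppliers receive €73.6, q = 119.4. (Wedge: pb − ps = 22.)
Revenue = t · Q = 22 · 119.4 = €2626.8.

Tax revenue = €2626.8 thousand.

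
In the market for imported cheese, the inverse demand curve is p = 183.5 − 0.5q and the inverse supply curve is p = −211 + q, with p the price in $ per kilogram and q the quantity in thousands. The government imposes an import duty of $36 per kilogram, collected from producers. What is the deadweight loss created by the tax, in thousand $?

Deadweight loss = $432 thousand.

Rewrite in direct form: qd = 367 − 2p and qs = p + 211.
Before the tax: set 367 − 2p = p + 211 → p* = $52, q* = 263.
With the tax collected from producers, supply shifts: qs = (p − 36) + 211.
New equilibrium: consumers pay $64, producers receive $28, q = 239. (Wedge: pb − ps = 36.)
Quantity falls by |ΔQ| = |263 − 239| = 24.
DWL = ½ · t · |ΔQ| = ½ · 36 · 24 = $432.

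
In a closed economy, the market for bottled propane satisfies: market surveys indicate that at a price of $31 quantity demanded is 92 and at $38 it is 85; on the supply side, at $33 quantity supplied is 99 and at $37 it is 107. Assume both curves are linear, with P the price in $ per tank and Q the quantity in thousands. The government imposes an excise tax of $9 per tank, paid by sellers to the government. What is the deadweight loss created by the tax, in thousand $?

Demand slope: (85 − 92)/(38 − 31) = -1, so Qd = 123 − P.
Supply slope: (107 − 99)/(37 − 33) = 2, so Qs = 2P + 33.
Before the tax: set 123 − P = 2P + 33 → P* = $30, Q* = 93.
With the tax collected from sellers, supply shifts: Qs = 2(P − 9) + 33.
Solving gives Q = 87 with buyers paying $36 and sellers receiving $27 (the $9 wedge).
Quantity falls by |ΔQ| = |93 − 87| = 6.
DWL = ½ · t · |ΔQ| = ½ · 9 · 6 = $27.

Deadweight loss = $27 thousand.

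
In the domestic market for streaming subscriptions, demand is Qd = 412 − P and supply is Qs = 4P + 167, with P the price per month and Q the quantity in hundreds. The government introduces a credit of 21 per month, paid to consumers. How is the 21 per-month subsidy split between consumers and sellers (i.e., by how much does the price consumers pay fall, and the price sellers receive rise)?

Consumers gain 16.8 per month; sellers gain 4.2 per month.

Without the subsidy, 412 − P = 4P + 167 gives 5P = 245, so P* = 49 and Q* = 363.
With a per-unit subsidy paid to consumers, each effectively pays P − 21, so demand becomes Qd = 412 − (P − 21).
New equilibrium: consumers pay 32.2, sellers receive 53.2, Q = 379.8. (Wedge: Pb − Ps = −21.)
Gain to consumers: 16.8; to sellers: 4.2. (They sum to 21.)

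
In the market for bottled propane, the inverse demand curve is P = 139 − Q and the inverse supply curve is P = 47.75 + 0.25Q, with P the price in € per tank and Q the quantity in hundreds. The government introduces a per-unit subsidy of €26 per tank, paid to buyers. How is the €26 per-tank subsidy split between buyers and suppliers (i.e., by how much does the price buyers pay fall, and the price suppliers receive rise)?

Buyers gain €20.8 per tank; suppliers gain €5.2 per tank.

Rewrite in direct form: Qd = 139 − P and Qs = 4P − 191.
Before the subsidy: set 139 − P = 4P − 191 → P* = €66, Q* = 73.
With a per-unit subsidy paid to buyers, each effectively pays P − 26, so demand becomes Qd = 139 − (P − 26).
Solving gives Q = 93.8 with buyers paying €45.2 and suppliers receiving €71.2 (the €26 wedge).
Gain to buyers: €20.8; to suppliers: €5.2. (They sum to €26.)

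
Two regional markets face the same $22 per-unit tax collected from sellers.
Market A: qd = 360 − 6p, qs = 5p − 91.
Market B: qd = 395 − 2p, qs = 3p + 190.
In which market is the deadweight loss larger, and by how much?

Market A, by $369.6.

Market A: pre-tax p* = $41, q* = 114; post-tax q = 54; deadweight loss = $660.
Market B: pre-tax p* = $41, q* = 313; post-tax q = 286.6; deadweight loss = $290.4.
Difference: $660 vs $290.4 → market A is larger by $369.6.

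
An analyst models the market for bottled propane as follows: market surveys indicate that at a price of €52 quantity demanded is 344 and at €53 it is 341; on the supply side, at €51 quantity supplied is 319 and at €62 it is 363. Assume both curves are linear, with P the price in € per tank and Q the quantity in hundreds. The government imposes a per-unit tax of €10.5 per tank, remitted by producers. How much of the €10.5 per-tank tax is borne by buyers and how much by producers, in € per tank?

Demand slope: (341 − 344)/(53 − 52) = -3, so Qd = 500 − 3P.
Supply slope: (363 − 319)/(62 − 51) = 4, so Qs = 4P + 115.
Without the tax, 500 − 3P = 4P + 115 gives 7P = 385, so P* = €55 and Q* = 335.
With the tax collected from producers, supply shifts: Qs = 4(P − 10.5) + 115.
New equilibrium: buyers pay €61, producers receive €50.5, Q = 317. (Wedge: Pb − Ps = 10.5.)
Burden on buyers: €6; on producers: €4.5. (They sum to €10.5.)
The less price-elastic side of the market bears the larger share of a per-unit tax.

Buyers bear €6 per tank; producers bear €4.5 per tank.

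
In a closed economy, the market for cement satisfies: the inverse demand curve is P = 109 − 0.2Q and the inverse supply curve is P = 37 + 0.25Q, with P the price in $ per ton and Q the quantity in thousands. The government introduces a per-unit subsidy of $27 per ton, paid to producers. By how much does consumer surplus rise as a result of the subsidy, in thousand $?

Inverting to Q(P) form: Qd = 545 − 5P; Qs = 4P − 148.
Without the subsidy, 545 − 5P = 4P − 148 gives 9P = 693, so P* = $77 and Q* = 160.
With a per-unit subsidy paid to producers, each receives P + 27 per unit sold, so supply becomes Qs = 4(P + 27) − 148.
New equilibrium: buyers pay $65, producers receive $92, Q = 220. (Wedge: Pb − Ps = −27.)
ΔCS is the trapezoid between Q = 220 and Q = 160 of height $12: ½ · (160 + 220) · 12 = $2280.

Consumer surplus rises by $2280 thousand.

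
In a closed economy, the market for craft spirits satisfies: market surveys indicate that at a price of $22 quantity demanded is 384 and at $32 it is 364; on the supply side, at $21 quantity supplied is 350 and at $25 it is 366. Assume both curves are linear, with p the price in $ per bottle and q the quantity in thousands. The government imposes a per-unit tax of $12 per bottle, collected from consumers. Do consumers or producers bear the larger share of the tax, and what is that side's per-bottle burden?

Demand slope: (364 − 384)/(32 − 22) = -2, so qd = 428 − 2p.
Supply slope: (366 − 350)/(25 − 21) = 4, so qs = 4p + 266.
Without the tax, 428 − 2p = 4p + 266 gives 6p = 162, so p* = $27 and q* = 374.
With the tax collected from consumers, demand (in seller-price terms) shifts: qd = 428 − 2(p + 12).
New equilibrium: consumers pay $35, producers receive $23, q = 358. (Wedge: pb − ps = 12.)
Per-bottle burden: consumers $8, producers $4.
Consumers take the larger share because demand is less price-elastic here (demand slope 2 vs supply slope 4).
The less price-elastic side of the market bears the larger share of a per-unit tax.

Consumers bear the larger share: $8 per bottle.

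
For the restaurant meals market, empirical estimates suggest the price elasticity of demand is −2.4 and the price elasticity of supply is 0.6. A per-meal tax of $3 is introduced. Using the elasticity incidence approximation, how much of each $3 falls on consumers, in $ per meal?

Consumers bear ≈ $0.6 per meal.

Incidence ratio: consumers' share ≈ εs / (εs + |εd|) = 0.6 / (0.6 + 2.4) = 0.2.
So consumers bear ≈ 0.2 × $3 = $0.6; sellers bear $2.4.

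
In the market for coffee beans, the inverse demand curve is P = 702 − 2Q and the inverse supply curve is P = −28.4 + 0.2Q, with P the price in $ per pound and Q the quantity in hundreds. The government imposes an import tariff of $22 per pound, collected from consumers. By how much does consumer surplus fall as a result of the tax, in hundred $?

Rewrite in direct form: Qd = 351 − 0.5P and Qs = 5P + 142.
Before the tax: set 351 − 0.5P = 5P + 142 → P* = $38, Q* = 332.
With the tax collected from consumers, demand (in seller-price terms) shifts: Qd = 351 − 0.5(P + 22).
Solving gives Q = 322 with consumers paying $58 and suppliers receiving $36 (the $22 wedge).
ΔCS is the trapezoid between Q = 322 and Q = 332 of height $20: ½ · (332 + 322) · 20 = $6540.

Consumer surplus falls by $6540 hundred.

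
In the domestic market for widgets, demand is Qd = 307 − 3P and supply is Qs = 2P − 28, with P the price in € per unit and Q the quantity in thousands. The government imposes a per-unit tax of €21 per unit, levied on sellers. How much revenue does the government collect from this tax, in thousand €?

Without the tax, 307 − 3P = 2P − 28 gives 5P = 335, so P* = €67 and Q* = 106.
With the tax collected from sellers, supply shifts: Qs = 2(P − 21) − 28.
Solving gives Q = 80.8 with buyers paying €75.4 and sellers receiving €54.4 (the €21 wedge).
Revenue = t · Q = 21 · 80.8 = €1696.8.

Tax revenue = €1696.8 thousand.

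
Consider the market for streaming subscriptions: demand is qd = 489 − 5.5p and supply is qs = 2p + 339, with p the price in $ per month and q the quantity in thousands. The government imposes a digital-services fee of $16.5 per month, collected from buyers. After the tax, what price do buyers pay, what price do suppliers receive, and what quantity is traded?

Without the tax, 489 − 5.5p = 2p + 339 gives 7.5p = 150, so p* = $20 and q* = 379.
With the tax collected from buyers, demand (in seller-price terms) shifts: qd = 489 − 5.5(p + 16.5).
Solving gives q = 354.8 with buyers paying $24.4 and suppliers receiving $7.9 (the $16.5 wedge).
The less price-elastic side of the market bears the larger share of a per-unit tax.

Buyers pay $24.4; suppliers receive $7.9; quantity = 354.8.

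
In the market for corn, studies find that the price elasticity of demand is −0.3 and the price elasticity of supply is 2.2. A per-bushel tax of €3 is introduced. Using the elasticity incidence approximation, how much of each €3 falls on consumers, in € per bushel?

Consumers bear ≈ €2.64 per bushel.

Incidence ratio: consumers' share ≈ εs / (εs + |εd|) = 2.2 / (2.2 + 0.3) = 0.88.
So consumers bear ≈ 0.88 × €3 = €2.64; producers bear €0.36.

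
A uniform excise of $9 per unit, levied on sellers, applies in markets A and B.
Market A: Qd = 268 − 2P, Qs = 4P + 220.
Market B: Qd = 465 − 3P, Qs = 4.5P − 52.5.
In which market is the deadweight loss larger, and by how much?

Market A: pre-tax P* = $8, Q* = 252; post-tax Q = 240; deadweight loss = $54.
Market B: pre-tax P* = $69, Q* = 258; post-tax Q = 241.8; deadweight loss = $72.9.
Difference: $54 vs $72.9 → market B is larger by $18.9.

Market B, by $18.9.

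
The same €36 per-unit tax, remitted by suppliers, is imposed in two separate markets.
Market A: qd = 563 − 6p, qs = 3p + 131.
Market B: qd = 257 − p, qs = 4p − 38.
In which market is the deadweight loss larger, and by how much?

Market A, by €777.6.

Market A: pre-tax p* = €48, q* = 275; post-tax q = 203; deadweight loss = €1296.
Market B: pre-tax p* = €59, q* = 198; post-tax q = 169.2; deadweight loss = €518.4.
Difference: €1296 vs €518.4 → market A is larger by €777.6.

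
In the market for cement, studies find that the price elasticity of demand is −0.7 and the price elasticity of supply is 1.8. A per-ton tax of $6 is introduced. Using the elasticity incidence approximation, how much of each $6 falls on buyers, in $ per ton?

Buyers bear ≈ $4.32 per ton.

Incidence ratio: buyers' share ≈ εs / (εs + |εd|) = 1.8 / (1.8 + 0.7) = 0.72.
So buyers bear ≈ 0.72 × $6 = $4.32; producers bear $1.68.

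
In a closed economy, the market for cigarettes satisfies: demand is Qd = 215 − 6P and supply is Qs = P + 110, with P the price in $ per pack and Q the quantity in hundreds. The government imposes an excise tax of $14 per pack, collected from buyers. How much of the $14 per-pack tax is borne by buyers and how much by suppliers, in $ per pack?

Without the tax, 215 − 6P = P + 110 gives 7P = 105, so P* = $15 and Q* = 125.
With the tax collected from buyers, demand (in seller-price terms) shifts: Qd = 215 − 6(P + 14).
New equilibrium: buyers pay $17, suppliers receive $3, Q = 113. (Wedge: Pb − Ps = 14.)
Burden on buyers: $2; on suppliers: $12. (They sum to $14.)
The less price-elastic side of the market bears the larger share of a per-unit tax.

Buyers bear $2 per pack; suppliers bear $12 per pack.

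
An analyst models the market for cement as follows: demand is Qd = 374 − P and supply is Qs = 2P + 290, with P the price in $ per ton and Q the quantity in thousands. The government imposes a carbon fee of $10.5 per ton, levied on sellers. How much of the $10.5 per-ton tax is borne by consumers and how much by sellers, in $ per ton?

Without the tax, 374 − P = 2P + 290 gives 3P = 84, so P* = $28 and Q* = 346.
With the tax collected from sellers, supply shifts: Qs = 2(P − 10.5) + 290.
Solving gives Q = 339 with consumers paying $35 and sellers receiving $24.5 (the $10.5 wedge).
Burden on consumers: $7; on sellers: $3.5. (They sum to $10.5.)
The less price-elastic side of the market bears the larger share of a per-unit tax.

Consumers bear $7 per ton; sellers bear $3.5 per ton.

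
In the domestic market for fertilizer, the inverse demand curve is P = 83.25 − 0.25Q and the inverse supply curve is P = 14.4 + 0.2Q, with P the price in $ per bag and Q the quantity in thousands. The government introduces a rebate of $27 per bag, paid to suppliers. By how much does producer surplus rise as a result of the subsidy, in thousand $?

Inverting to Q(P) form: Qd = 333 − 4P; Qs = 5P − 72.
Without the subsidy, 333 − 4P = 5P − 72 gives 9P = 405, so P* = $45 and Q* = 153.
With a per-unit subsidy paid to suppliers, each receives P + 27 per unit sold, so supply becomes Qs = 5(P + 27) − 72.
Solving gives Q = 213 with consumers paying $30 and suppliers receiving $57 (the $27 wedge).
ΔPS is the trapezoid between Q = 213 and Q = 153 of height $12: ½ · (153 + 213) · 12 = $2196.

Producer surplus rises by $2196 thousand.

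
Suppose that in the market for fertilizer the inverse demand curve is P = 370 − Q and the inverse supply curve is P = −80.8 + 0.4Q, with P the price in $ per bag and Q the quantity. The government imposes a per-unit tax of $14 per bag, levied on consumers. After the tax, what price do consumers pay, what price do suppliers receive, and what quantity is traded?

Consumers pay $58; suppliers receive $44; quantity = 312.

Rewrite in direct form: Qd = 370 − P and Qs = 2.5P + 202.
Without the tax, 370 − P = 2.5P + 202 gives 3.5P = 168, so P* = $48 and Q* = 322.
With the tax collected from consumers, demand (in seller-price terms) shifts: Qd = 370 − (P + 14).
Solving gives Q = 312 with consumers paying $58 and suppliers receiving $44 (the $14 wedge).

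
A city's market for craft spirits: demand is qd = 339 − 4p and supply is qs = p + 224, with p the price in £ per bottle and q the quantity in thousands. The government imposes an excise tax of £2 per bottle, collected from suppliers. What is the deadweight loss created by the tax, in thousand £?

Deadweight loss = £1.6 thousand.

Before the tax: set 339 − 4p = p + 224 → p* = £23, q* = 247.
With the tax collected from suppliers, supply shifts: qs = (p − 2) + 224.
New equilibrium: buyers pay £23.4, suppliers receive £21.4, q = 245.4. (Wedge: pb − ps = 2.)
Quantity falls by |ΔQ| = |247 − 245.4| = 1.6.
DWL = ½ · t · |ΔQ| = ½ · 2 · 1.6 = £1.6.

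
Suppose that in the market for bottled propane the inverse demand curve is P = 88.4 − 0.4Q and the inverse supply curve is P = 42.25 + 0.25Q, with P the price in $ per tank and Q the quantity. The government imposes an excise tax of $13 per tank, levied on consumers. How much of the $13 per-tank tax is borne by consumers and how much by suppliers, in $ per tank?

Consumers bear $8 per tank; suppliers bear $5 per tank.

Inverting to Q(P) form: Qd = 221 − 2.5P; Qs = 4P − 169.
Before the tax: set 221 − 2.5P = 4P − 169 → P* = $60, Q* = 71.
With the tax collected from consumers, demand (in seller-price terms) shifts: Qd = 221 − 2.5(P + 13).
Solving gives Q = 51 with consumers paying $68 and suppliers receiving $55 (the $13 wedge).
Burden on consumers: $8; on suppliers: $5. (They sum to $13.)
The less price-elastic side of the market bears the larger share of a per-unit tax.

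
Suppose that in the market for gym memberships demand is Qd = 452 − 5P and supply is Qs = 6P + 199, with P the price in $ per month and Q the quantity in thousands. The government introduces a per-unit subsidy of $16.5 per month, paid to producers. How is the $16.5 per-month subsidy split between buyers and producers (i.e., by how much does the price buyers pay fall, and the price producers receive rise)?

Buyers gain $9 per month; producers gain $7.5 per month.

Without the subsidy, 452 − 5P = 6P + 199 gives 11P = 253, so P* = $23 and Q* = 337.
With a per-unit subsidy paid to producers, each receives P + 16.5 per unit sold, so supply becomes Qs = 6(P + 16.5) + 199.
Solving gives Q = 382 with buyers paying $14 and producers receiving $30.5 (the $16.5 wedge).
Gain to buyers: $9; to producers: $7.5. (They sum to $16.5.)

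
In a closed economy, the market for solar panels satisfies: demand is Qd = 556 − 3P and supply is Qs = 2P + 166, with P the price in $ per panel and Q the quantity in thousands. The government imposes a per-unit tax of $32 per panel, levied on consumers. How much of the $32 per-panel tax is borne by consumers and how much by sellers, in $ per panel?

Consumers bear $12.8 per panel; sellers bear $19.2 per panel.

Before the tax: set 556 − 3P = 2P + 166 → P* = $78, Q* = 322.
With the tax collected from consumers, demand (in seller-price terms) shifts: Qd = 556 − 3(P + 32).
Solving gives Q = 283.6 with consumers paying $90.8 and sellers receiving $58.8 (the $32 wedge).
Burden on consumers: $12.8; on sellers: $19.2. (They sum to $32.)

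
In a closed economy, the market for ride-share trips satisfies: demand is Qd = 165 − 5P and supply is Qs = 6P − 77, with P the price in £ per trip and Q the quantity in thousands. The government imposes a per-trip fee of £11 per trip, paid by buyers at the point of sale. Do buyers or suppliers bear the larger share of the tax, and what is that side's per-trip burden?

Before the tax: set 165 − 5P = 6P − 77 → P* = £22, Q* = 55.
With the tax collected from buyers, demand (in seller-price terms) shifts: Qd = 165 − 5(P + 11).
Solving gives Q = 25 with buyers paying £28 and suppliers receiving £17 (the £11 wedge).
Per-trip burden: buyers £6, suppliers £5.
Buyers take the larger share because demand is less price-elastic here (demand slope 5 vs supply slope 6).

Buyers bear the larger share: £6 per trip.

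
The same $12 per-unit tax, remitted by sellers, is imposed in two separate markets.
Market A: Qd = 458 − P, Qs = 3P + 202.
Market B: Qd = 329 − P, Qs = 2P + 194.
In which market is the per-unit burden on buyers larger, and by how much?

Market A, by $1.

Market A: pre-tax P* = $64, Q* = 394; post-tax Q = 385; per-unit burden on buyers = $9.
Market B: pre-tax P* = $45, Q* = 284; post-tax Q = 276; per-unit burden on buyers = $8.
Difference: $9 vs $8 → market A is larger by $1.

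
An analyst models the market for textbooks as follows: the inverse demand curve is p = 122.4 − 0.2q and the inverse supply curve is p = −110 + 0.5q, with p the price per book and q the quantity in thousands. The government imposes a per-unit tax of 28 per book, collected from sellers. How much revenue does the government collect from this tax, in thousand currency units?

Tax revenue = 8176 thousand.

Inverting to q(p) form: qd = 612 − 5p; qs = 2p + 220.
Without the tax, 612 − 5p = 2p + 220 gives 7p = 392, so p* = 56 and q* = 332.
With the tax collected from sellers, supply shifts: qs = 2(p − 28) + 220.
New equilibrium: consumers pay 64, sellers receive 36, q = 292. (Wedge: pb − ps = 28.)
Revenue = t · Q = 28 · 292 = 8176.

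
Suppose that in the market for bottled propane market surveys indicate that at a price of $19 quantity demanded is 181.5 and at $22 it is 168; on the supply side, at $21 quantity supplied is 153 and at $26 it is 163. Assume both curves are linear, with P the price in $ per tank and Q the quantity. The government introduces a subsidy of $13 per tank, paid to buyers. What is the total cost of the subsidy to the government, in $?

Demand slope: (168 − 181.5)/(22 − 19) = -4.5, so Qd = 267 − 4.5P.
Supply slope: (163 − 153)/(26 − 21) = 2, so Qs = 2P + 111.
Without the subsidy, 267 − 4.5P = 2P + 111 gives 6.5P = 156, so P* = $24 and Q* = 159.
With a per-unit subsidy paid to buyers, each effectively pays P − 13, so demand becomes Qd = 267 − 4.5(P − 13).
Solving gives Q = 177 with buyers paying $20 and producers receiving $33 (the $13 wedge).
Outlay = t · Q = 13 · 177 = $2301.

Government outlay = $2301.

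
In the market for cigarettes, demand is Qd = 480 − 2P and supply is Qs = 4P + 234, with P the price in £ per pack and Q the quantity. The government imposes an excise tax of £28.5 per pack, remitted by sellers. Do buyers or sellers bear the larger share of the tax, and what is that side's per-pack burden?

Buyers bear the larger share: £19 per pack.

Without the tax, 480 − 2P = 4P + 234 gives 6P = 246, so P* = £41 and Q* = 398.
With the tax collected from sellers, supply shifts: Qs = 4(P − 28.5) + 234.
New equilibrium: buyers pay £60, sellers receive £31.5, Q = 360. (Wedge: Pb − Ps = 28.5.)
Per-pack burden: buyers £19, sellers £9.5.
Buyers take the larger share because demand is less price-elastic here (demand slope 2 vs supply slope 4).
The less price-elastic side of the market bears the larger share of a per-unit tax.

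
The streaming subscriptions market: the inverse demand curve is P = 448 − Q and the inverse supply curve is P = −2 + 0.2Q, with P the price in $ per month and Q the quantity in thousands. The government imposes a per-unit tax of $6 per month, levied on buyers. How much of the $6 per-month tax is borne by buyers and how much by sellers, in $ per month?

Rewrite in direct form: Qd = 448 − P and Qs = 5P + 10.
Without the tax, 448 − P = 5P + 10 gives 6P = 438, so P* = $73 and Q* = 375.
With the tax collected from buyers, demand (in seller-price terms) shifts: Qd = 448 − (P + 6).
Solving gives Q = 370 with buyers paying $78 and sellers receiving $72 (the $6 wedge).
Burden on buyers: $5; on sellers: $1. (They sum to $6.)

Buyers bear $5 per month; sellers bear $1 per month.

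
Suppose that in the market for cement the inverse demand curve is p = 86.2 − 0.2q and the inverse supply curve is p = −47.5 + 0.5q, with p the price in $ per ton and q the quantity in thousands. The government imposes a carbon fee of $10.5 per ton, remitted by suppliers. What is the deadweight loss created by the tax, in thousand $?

Inverting to q(p) form: qd = 431 − 5p; qs = 2p + 95.
Before the tax: set 431 − 5p = 2p + 95 → p* = $48, q* = 191.
With the tax collected from suppliers, supply shifts: qs = 2(p − 10.5) + 95.
New equilibrium: consumers pay $51, suppliers receive $40.5, q = 176. (Wedge: pb − ps = 10.5.)
Quantity falls by |ΔQ| = |191 − 176| = 15.
DWL = ½ · t · |ΔQ| = ½ · 10.5 · 15 = $78.75.

Deadweight loss = $78.75 thousand.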